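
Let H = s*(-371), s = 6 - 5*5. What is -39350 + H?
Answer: -32301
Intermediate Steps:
s = -19 (s = 6 - 25 = -19)
H = 7049 (H = -19*(-371) = 7049)
-39350 + H = -39350 + 7049 = -32301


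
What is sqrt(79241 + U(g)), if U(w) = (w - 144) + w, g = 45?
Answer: sqrt(79187) ≈ 281.40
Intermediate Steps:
U(w) = -144 + 2*w (U(w) = (-144 + w) + w = -144 + 2*w)
sqrt(79241 + U(g)) = sqrt(79241 + (-144 + 2*45)) = sqrt(79241 + (-144 + 90)) = sqrt(79241 - 54) = sqrt(79187)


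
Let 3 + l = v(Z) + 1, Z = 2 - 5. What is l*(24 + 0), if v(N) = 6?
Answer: 96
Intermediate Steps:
Z = -3
l = 4 (l = -3 + (6 + 1) = -3 + 7 = 4)
l*(24 + 0) = 4*(24 + 0) = 4*24 = 96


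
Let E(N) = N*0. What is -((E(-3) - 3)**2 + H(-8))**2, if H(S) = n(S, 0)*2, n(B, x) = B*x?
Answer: -81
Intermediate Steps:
E(N) = 0
H(S) = 0 (H(S) = (S*0)*2 = 0*2 = 0)
-((E(-3) - 3)**2 + H(-8))**2 = -((0 - 3)**2 + 0)**2 = -((-3)**2 + 0)**2 = -(9 + 0)**2 = -1*9**2 = -1*81 = -81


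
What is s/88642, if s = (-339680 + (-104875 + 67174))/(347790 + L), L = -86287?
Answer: -377381/23180148926 ≈ -1.6280e-5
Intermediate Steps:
s = -377381/261503 (s = (-339680 + (-104875 + 67174))/(347790 - 86287) = (-339680 - 37701)/261503 = -377381*1/261503 = -377381/261503 ≈ -1.4431)
s/88642 = -377381/261503/88642 = -377381/261503*1/88642 = -377381/23180148926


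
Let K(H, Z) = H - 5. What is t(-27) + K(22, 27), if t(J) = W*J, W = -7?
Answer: 206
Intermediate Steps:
t(J) = -7*J
K(H, Z) = -5 + H
t(-27) + K(22, 27) = -7*(-27) + (-5 + 22) = 189 + 17 = 206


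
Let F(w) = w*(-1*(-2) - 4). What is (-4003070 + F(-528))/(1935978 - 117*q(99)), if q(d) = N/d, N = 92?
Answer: -22011077/10647281 ≈ -2.0673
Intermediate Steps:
q(d) = 92/d
F(w) = -2*w (F(w) = w*(2 - 4) = w*(-2) = -2*w)
(-4003070 + F(-528))/(1935978 - 117*q(99)) = (-4003070 - 2*(-528))/(1935978 - 10764/99) = (-4003070 + 1056)/(1935978 - 10764/99) = -4002014/(1935978 - 117*92/99) = -4002014/(1935978 - 1196/11) = -4002014/21294562/11 = -4002014*11/21294562 = -22011077/10647281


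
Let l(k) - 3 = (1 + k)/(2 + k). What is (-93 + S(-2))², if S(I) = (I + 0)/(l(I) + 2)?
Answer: 8649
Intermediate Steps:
l(k) = 3 + (1 + k)/(2 + k)
S(I) = I/(2 + (7 + 4*I)/(2 + I)) (S(I) = (I + 0)/((7 + 4*I)/(2 + I) + 2) = I/(2 + (7 + 4*I)/(2 + I)))
(-93 + S(-2))² = (-93 - 2*(2 - 2)/(11 + 6*(-2)))² = (-93 - 2*0/(11 - 12))² = (-93 - 2*0/(-1))² = (-93 - 2*(-1)*0)² = (-93 + 0)² = (-93)² = 8649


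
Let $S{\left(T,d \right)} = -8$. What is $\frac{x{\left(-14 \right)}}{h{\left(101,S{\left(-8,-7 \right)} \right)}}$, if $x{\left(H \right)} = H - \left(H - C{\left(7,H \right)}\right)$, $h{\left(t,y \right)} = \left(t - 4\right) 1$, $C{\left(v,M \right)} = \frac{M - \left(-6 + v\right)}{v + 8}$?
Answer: $- \frac{1}{97} \approx -0.010309$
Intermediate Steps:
$C{\left(v,M \right)} = \frac{6 + M - v}{8 + v}$
$h{\left(t,y \right)} = -4 + t$ ($h{\left(t,y \right)} = \left(-4 + t\right) 1 = -4 + t$)
$x{\left(H \right)} = - \frac{1}{15} + \frac{H}{15}$ ($x{\left(H \right)} = H - \left(H - \frac{6 + H - 7}{8 + 7}\right) = H - \left(H - \frac{6 + H - 7}{15}\right) = H - \left(H - \frac{-1 + H}{15}\right) = H - \left(\frac{1}{15} + \frac{14 H}{15}\right) = - \frac{1}{15} + \frac{H}{15}$)
$\frac{x{\left(-14 \right)}}{h{\left(101,S{\left(-8,-7 \right)} \right)}} = \frac{- \frac{1}{15} + \frac{1}{15} \left(-14\right)}{-4 + 101} = \frac{- \frac{1}{15} - \frac{14}{15}}{97} = \left(-1\right) \frac{1}{97} = - \frac{1}{97}$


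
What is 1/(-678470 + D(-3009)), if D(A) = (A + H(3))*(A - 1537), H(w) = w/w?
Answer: 1/12995898 ≈ 7.6947e-8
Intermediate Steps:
H(w) = 1
D(A) = (1 + A)*(-1537 + A) (D(A) = (A + 1)*(A - 1537) = (1 + A)*(-1537 + A))
1/(-678470 + D(-3009)) = 1/(-678470 + (-1537 + (-3009)**2 - 1536*(-3009))) = 1/(-678470 + (-1537 + 9054081 + 4621824)) = 1/(-678470 + 13674368) = 1/12995898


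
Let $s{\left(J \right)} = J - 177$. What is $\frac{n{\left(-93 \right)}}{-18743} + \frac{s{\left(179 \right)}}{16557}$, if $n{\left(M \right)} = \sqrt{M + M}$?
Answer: $\frac{2}{16557} - \frac{i \sqrt{186}}{18743} \approx 0.00012079 - 0.00072764 i$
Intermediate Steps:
$s{\left(J \right)} = -177 + J$
$n{\left(M \right)} = \sqrt{2} \sqrt{M}$ ($n{\left(M \right)} = \sqrt{2 M} = \sqrt{2} \sqrt{M}$)
$\frac{n{\left(-93 \right)}}{-18743} + \frac{s{\left(179 \right)}}{16557} = \frac{\sqrt{2} \sqrt{-93}}{-18743} + \frac{-177 + 179}{16557} = \sqrt{2} i \sqrt{93} \left(- \frac{1}{18743}\right) + 2 \cdot \frac{1}{16557} = i \sqrt{186} \left(- \frac{1}{18743}\right) + \frac{2}{16557} = - \frac{i \sqrt{186}}{18743} + \frac{2}{16557} = \frac{2}{16557} - \frac{i \sqrt{186}}{18743}$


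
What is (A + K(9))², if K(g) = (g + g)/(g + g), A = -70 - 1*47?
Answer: 13456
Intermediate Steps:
A = -117 (A = -70 - 47 = -117)
K(g) = 1 (K(g) = (2*g)/((2*g)) = (2*g)*(1/(2*g)) = 1)
(A + K(9))² = (-117 + 1)² = (-116)² = 13456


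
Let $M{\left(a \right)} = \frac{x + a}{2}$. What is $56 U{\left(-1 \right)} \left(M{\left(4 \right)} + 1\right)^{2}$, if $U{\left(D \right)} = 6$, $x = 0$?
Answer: $3024$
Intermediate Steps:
$M{\left(a \right)} = \frac{a}{2}$ ($M{\left(a \right)} = \frac{0 + a}{2} = a \frac{1}{2} = \frac{a}{2}$)
$56 U{\left(-1 \right)} \left(M{\left(4 \right)} + 1\right)^{2} = 56 \cdot 6 \left(\frac{1}{2} \cdot 4 + 1\right)^{2} = 336 \left(2 + 1\right)^{2} = 336 \cdot 3^{2} = 336 \cdot 9 = 3024$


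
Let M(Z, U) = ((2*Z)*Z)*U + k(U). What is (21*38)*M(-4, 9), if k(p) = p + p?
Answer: 244188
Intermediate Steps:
k(p) = 2*p
M(Z, U) = 2*U + 2*U*Z² (M(Z, U) = ((2*Z)*Z)*U + 2*U = (2*Z²)*U + 2*U = 2*U*Z² + 2*U = 2*U + 2*U*Z²)
(21*38)*M(-4, 9) = (21*38)*(2*9*(1 + (-4)²)) = 798*(2*9*(1 + 16)) = 798*(2*9*17) = 798*306 = 244188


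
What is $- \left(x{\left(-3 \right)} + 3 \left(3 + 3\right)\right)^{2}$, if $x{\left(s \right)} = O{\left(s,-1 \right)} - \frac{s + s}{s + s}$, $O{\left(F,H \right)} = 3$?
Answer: $-400$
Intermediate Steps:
$x{\left(s \right)} = 2$ ($x{\left(s \right)} = 3 - \frac{s + s}{s + s} = 3 - \frac{2 s}{2 s} = 3 - 2 s \frac{1}{2 s} = 3 - 1 = 2$)
$- \left(x{\left(-3 \right)} + 3 \left(3 + 3\right)\right)^{2} = - \left(2 + 3 \left(3 + 3\right)\right)^{2} = - \left(2 + 3 \cdot 6\right)^{2} = - \left(2 + 18\right)^{2} = - 20^{2} = \left(-1\right) 400 = -400$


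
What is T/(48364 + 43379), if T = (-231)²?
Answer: 17787/30581 ≈ 0.58164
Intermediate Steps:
T = 53361
T/(48364 + 43379) = 53361/(48364 + 43379) = 53361/91743 = 53361*(1/91743) = 17787/30581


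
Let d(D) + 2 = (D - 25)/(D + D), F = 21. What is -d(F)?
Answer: 44/21 ≈ 2.0952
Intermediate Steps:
d(D) = -2 + (-25 + D)/(2*D) (d(D) = -2 + (D - 25)/(D + D) = -2 + (-25 + D)/((2*D)) = -2 + (-25 + D)*(1/(2*D)) = -2 + (-25 + D)/(2*D))
-d(F) = -(-25 - 3*21)/(2*21) = -(-25 - 63)/(2*21) = -(-88)/(2*21) = -1*(-44/21) = 44/21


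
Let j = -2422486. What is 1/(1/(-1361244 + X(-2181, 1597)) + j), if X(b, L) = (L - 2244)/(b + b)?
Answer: -5937745681/14384105783787328 ≈ -4.1280e-7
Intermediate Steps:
X(b, L) = (-2244 + L)/(2*b) (X(b, L) = (-2244 + L)/((2*b)) = (-2244 + L)*(1/(2*b)) = (-2244 + L)/(2*b))
1/(1/(-1361244 + X(-2181, 1597)) + j) = 1/(1/(-1361244 + (½)*(-2244 + 1597)/(-2181)) - 2422486) = 1/(1/(-1361244 + (½)*(-1/2181)*(-647)) - 2422486) = 1/(1/(-1361244 + 647/4362) - 2422486) = 1/(1/(-5937745681/4362) - 2422486) = 1/(-4362/5937745681 - 2422486) = 1/(-14384105783787328/5937745681) = -5937745681/14384105783787328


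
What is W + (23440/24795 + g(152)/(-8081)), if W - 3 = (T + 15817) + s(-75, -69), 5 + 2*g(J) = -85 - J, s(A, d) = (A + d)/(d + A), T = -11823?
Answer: 160253052409/40073679 ≈ 3999.0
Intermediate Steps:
s(A, d) = 1 (s(A, d) = (A + d)/(A + d) = 1)
g(J) = -45 - J/2 (g(J) = -5/2 + (-85 - J)/2 = -5/2 + (-85/2 - J/2) = -45 - J/2)
W = 3998 (W = 3 + ((-11823 + 15817) + 1) = 3 + (3994 + 1) = 3 + 3995 = 3998)
W + (23440/24795 + g(152)/(-8081)) = 3998 + (23440/24795 + (-45 - 1/2*152)/(-8081)) = 3998 + (23440*(1/24795) + (-45 - 76)*(-1/8081)) = 3998 + (4688/4959 - 121*(-1/8081)) = 3998 + (4688/4959 + 121/8081) = 3998 + 38483767/40073679 = 160253052409/40073679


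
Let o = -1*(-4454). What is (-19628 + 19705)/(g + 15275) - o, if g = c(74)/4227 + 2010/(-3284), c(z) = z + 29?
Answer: -472193094237296/106015632841 ≈ -4454.0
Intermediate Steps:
c(z) = 29 + z
o = 4454
g = -4079009/6940734 (g = (29 + 74)/4227 + 2010/(-3284) = 103*(1/4227) + 2010*(-1/3284) = 103/4227 - 1005/1642 = -4079009/6940734 ≈ -0.58769)
(-19628 + 19705)/(g + 15275) - o = (-19628 + 19705)/(-4079009/6940734 + 15275) - 1*4454 = 77/(106015632841/6940734) - 4454 = 77*(6940734/106015632841) - 4454 = 534436518/106015632841 - 4454 = -472193094237296/106015632841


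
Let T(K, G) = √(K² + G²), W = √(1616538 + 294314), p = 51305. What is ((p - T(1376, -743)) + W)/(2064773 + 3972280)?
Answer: 51305/6037053 - 5*√97817/6037053 + 2*√477713/6037053 ≈ 0.0084683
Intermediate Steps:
W = 2*√477713 (W = √1910852 = 2*√477713 ≈ 1382.3)
T(K, G) = √(G² + K²)
((p - T(1376, -743)) + W)/(2064773 + 3972280) = ((51305 - √((-743)² + 1376²)) + 2*√477713)/(2064773 + 3972280) = ((51305 - √(552049 + 1893376)) + 2*√477713)/6037053 = ((51305 - √2445425) + 2*√477713)*(1/6037053) = ((51305 - 5*√97817) + 2*√477713)*(1/6037053) = (51305 - 5*√97817 + 2*√477713)*(1/6037053) = 51305/6037053 - 5*√97817/6037053 + 2*√477713/6037053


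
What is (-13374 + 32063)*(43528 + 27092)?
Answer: 1319817180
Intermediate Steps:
(-13374 + 32063)*(43528 + 27092) = 18689*70620 = 1319817180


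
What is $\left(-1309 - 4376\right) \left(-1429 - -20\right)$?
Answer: $8010165$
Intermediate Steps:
$\left(-1309 - 4376\right) \left(-1429 - -20\right) = - 5685 \left(-1429 + 20\right) = \left(-5685\right) \left(-1409\right) = 8010165$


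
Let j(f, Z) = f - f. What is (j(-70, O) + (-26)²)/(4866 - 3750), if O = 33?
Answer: 169/279 ≈ 0.60573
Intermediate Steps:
j(f, Z) = 0
(j(-70, O) + (-26)²)/(4866 - 3750) = (0 + (-26)²)/(4866 - 3750) = (0 + 676)/1116 = 676*(1/1116) = 169/279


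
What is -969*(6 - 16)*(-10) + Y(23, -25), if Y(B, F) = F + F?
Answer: -96950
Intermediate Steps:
Y(B, F) = 2*F
-969*(6 - 16)*(-10) + Y(23, -25) = -969*(6 - 16)*(-10) + 2*(-25) = -(-9690)*(-10) - 50 = -969*100 - 50 = -96900 - 50 = -96950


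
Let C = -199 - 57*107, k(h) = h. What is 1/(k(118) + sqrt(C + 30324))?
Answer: -59/5051 + sqrt(24026)/10102 ≈ 0.0036630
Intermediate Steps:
C = -6298 (C = -199 - 6099 = -6298)
1/(k(118) + sqrt(C + 30324)) = 1/(118 + sqrt(-6298 + 30324)) = 1/(118 + sqrt(24026))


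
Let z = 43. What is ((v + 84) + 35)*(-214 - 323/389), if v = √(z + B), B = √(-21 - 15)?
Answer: -9944711/389 - 83569*√(43 + 6*I)/389 ≈ -26977.0 - 98.047*I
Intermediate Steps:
B = 6*I (B = √(-36) = 6*I ≈ 6.0*I)
v = √(43 + 6*I) ≈ 6.5733 + 0.45639*I
((v + 84) + 35)*(-214 - 323/389) = ((√(43 + 6*I) + 84) + 35)*(-214 - 323/389) = ((84 + √(43 + 6*I)) + 35)*(-214 - 323*1/389) = (119 + √(43 + 6*I))*(-214 - 323/389) = (119 + √(43 + 6*I))*(-83569/389) = -9944711/389 - 83569*√(43 + 6*I)/389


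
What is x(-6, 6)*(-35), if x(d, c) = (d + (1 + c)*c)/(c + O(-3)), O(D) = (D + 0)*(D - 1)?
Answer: -70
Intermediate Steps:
O(D) = D*(-1 + D)
x(d, c) = (d + c*(1 + c))/(12 + c) (x(d, c) = (d + (1 + c)*c)/(c - 3*(-1 - 3)) = (d + c*(1 + c))/(c - 3*(-4)) = (d + c*(1 + c))/(c + 12) = (d + c*(1 + c))/(12 + c))
x(-6, 6)*(-35) = ((6 - 6 + 6²)/(12 + 6))*(-35) = ((6 - 6 + 36)/18)*(-35) = ((1/18)*36)*(-35) = 2*(-35) = -70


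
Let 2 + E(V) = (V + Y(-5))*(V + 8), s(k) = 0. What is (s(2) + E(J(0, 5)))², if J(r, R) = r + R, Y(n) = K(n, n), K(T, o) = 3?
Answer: 10404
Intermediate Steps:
Y(n) = 3
J(r, R) = R + r
E(V) = -2 + (3 + V)*(8 + V) (E(V) = -2 + (V + 3)*(V + 8) = -2 + (3 + V)*(8 + V))
(s(2) + E(J(0, 5)))² = (0 + (22 + (5 + 0)² + 11*(5 + 0)))² = (0 + (22 + 5² + 11*5))² = (0 + (22 + 25 + 55))² = (0 + 102)² = 102² = 10404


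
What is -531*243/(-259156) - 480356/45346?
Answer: -1446780599/143313268 ≈ -10.095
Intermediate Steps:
-531*243/(-259156) - 480356/45346 = -129033*(-1/259156) - 480356*1/45346 = 129033/259156 - 5858/553 = -1446780599/143313268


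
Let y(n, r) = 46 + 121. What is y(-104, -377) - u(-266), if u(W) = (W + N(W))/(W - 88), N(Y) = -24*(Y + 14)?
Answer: 550/3 ≈ 183.33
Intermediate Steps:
y(n, r) = 167
N(Y) = -336 - 24*Y (N(Y) = -24*(14 + Y) = -336 - 24*Y)
u(W) = (-336 - 23*W)/(-88 + W) (u(W) = (W + (-336 - 24*W))/(W - 88) = (-336 - 23*W)/(-88 + W))
y(-104, -377) - u(-266) = 167 - (-336 - 23*(-266))/(-88 - 266) = 167 - (-336 + 6118)/(-354) = 167 - (-1)*5782/354 = 167 - 1*(-49/3) = 167 + 49/3 = 550/3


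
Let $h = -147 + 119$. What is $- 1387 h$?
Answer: $38836$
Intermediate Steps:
$h = -28$
$- 1387 h = \left(-1387\right) \left(-28\right) = 38836$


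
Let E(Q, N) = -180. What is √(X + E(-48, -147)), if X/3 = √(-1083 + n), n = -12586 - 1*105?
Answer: √(-180 + 3*I*√13774) ≈ 10.379 + 16.962*I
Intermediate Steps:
n = -12691 (n = -12586 - 105 = -12691)
X = 3*I*√13774 (X = 3*√(-1083 - 12691) = 3*√(-13774) = 3*(I*√13774) = 3*I*√13774 ≈ 352.09*I)
√(X + E(-48, -147)) = √(3*I*√13774 - 180) = √(-180 + 3*I*√13774)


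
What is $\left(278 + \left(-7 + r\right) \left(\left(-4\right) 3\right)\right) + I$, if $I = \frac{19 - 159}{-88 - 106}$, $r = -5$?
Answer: $\frac{41004}{97} \approx 422.72$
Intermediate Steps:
$I = \frac{70}{97}$ ($I = - \frac{140}{-194} = \left(-140\right) \left(- \frac{1}{194}\right) = \frac{70}{97} \approx 0.72165$)
$\left(278 + \left(-7 + r\right) \left(\left(-4\right) 3\right)\right) + I = \left(278 + \left(-7 - 5\right) \left(\left(-4\right) 3\right)\right) + \frac{70}{97} = \left(278 - -144\right) + \frac{70}{97} = \left(278 + 144\right) + \frac{70}{97} = 422 + \frac{70}{97} = \frac{41004}{97}$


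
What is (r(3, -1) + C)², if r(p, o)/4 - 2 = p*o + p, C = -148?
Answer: 19600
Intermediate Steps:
r(p, o) = 8 + 4*p + 4*o*p (r(p, o) = 8 + 4*(p*o + p) = 8 + 4*(o*p + p) = 8 + 4*(p + o*p) = 8 + (4*p + 4*o*p) = 8 + 4*p + 4*o*p)
(r(3, -1) + C)² = ((8 + 4*3 + 4*(-1)*3) - 148)² = ((8 + 12 - 12) - 148)² = (8 - 148)² = (-140)² = 19600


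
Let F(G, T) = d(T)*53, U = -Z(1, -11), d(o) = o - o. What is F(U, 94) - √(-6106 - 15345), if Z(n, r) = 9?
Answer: -I*√21451 ≈ -146.46*I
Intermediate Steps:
d(o) = 0
U = -9 (U = -1*9 = -9)
F(G, T) = 0 (F(G, T) = 0*53 = 0)
F(U, 94) - √(-6106 - 15345) = 0 - √(-6106 - 15345) = 0 - √(-21451) = 0 - I*√21451 = -I*√21451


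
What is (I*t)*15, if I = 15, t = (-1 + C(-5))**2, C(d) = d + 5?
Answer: 225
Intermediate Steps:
C(d) = 5 + d
t = 1 (t = (-1 + (5 - 5))**2 = (-1 + 0)**2 = (-1)**2 = 1)
(I*t)*15 = (15*1)*15 = 15*15 = 225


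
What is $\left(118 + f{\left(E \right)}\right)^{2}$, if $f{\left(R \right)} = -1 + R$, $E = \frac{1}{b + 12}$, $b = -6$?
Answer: $\frac{494209}{36} \approx 13728.0$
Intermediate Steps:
$E = \frac{1}{6}$ ($E = \frac{1}{-6 + 12} = \frac{1}{6} \approx 0.16667$)
$\left(118 + f{\left(E \right)}\right)^{2} = \left(118 + \left(-1 + \frac{1}{6}\right)\right)^{2} = \left(118 - \frac{5}{6}\right)^{2} = \left(\frac{703}{6}\right)^{2} = \frac{494209}{36}$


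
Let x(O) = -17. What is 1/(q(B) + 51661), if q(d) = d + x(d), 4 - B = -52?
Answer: 1/51700 ≈ 1.9342e-5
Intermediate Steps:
B = 56 (B = 4 - 1*(-52) = 4 + 52 = 56)
q(d) = -17 + d (q(d) = d - 17 = -17 + d)
1/(q(B) + 51661) = 1/((-17 + 56) + 51661) = 1/(39 + 51661) = 1/51700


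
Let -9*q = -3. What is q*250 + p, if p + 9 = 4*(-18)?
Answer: 7/3 ≈ 2.3333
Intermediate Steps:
q = ⅓ (q = -⅑*(-3) = ⅓ ≈ 0.33333)
p = -81 (p = -9 + 4*(-18) = -9 - 72 = -81)
q*250 + p = (⅓)*250 - 81 = 250/3 - 81 = 7/3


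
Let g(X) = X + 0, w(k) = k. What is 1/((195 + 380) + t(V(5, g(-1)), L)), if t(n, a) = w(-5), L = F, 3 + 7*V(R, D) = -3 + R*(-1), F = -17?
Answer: 1/570 ≈ 0.0017544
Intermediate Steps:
g(X) = X
V(R, D) = -6/7 - R/7 (V(R, D) = -3/7 + (-3 + R*(-1))/7 = -3/7 + (-3 - R)/7 = -3/7 + (-3/7 - R/7) = -6/7 - R/7)
L = -17
t(n, a) = -5
1/((195 + 380) + t(V(5, g(-1)), L)) = 1/((195 + 380) - 5) = 1/(575 - 5) = 1/570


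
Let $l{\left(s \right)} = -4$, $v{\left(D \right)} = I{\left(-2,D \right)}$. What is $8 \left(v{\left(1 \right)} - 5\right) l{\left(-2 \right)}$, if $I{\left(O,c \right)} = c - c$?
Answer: $160$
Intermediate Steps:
$I{\left(O,c \right)} = 0$
$v{\left(D \right)} = 0$
$8 \left(v{\left(1 \right)} - 5\right) l{\left(-2 \right)} = 8 \left(0 - 5\right) \left(-4\right) = 8 \left(-5\right) \left(-4\right) = \left(-40\right) \left(-4\right) = 160$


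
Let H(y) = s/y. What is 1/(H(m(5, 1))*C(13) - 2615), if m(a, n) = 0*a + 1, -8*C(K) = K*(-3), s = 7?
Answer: -8/20647 ≈ -0.00038747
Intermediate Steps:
C(K) = 3*K/8 (C(K) = -K*(-3)/8 = -(-3)*K/8 = 3*K/8)
m(a, n) = 1 (m(a, n) = 0 + 1 = 1)
H(y) = 7/y
1/(H(m(5, 1))*C(13) - 2615) = 1/((7/1)*((3/8)*13) - 2615) = 1/((7*1)*(39/8) - 2615) = 1/(7*(39/8) - 2615) = 1/(273/8 - 2615) = 1/(-20647/8) = -8/20647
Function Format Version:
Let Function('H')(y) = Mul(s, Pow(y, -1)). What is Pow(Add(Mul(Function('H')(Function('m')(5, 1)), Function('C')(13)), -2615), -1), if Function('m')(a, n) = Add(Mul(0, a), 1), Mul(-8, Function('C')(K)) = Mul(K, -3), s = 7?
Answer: Rational(-8, 20647) ≈ -0.00038747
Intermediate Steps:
Function('C')(K) = Mul(Rational(3, 8), K) (Function('C')(K) = Mul(Rational(-1, 8), Mul(K, -3)) = Mul(Rational(-1, 8), Mul(-3, K)) = Mul(Rational(3, 8), K))
Function('m')(a, n) = 1 (Function('m')(a, n) = Add(0, 1) = 1)
Function('H')(y) = Mul(7, Pow(y, -1))
Pow(Add(Mul(Function('H')(Function('m')(5, 1)), Function('C')(13)), -2615), -1) = Pow(Add(Mul(Mul(7, Pow(1, -1)), Mul(Rational(3, 8), 13)), -2615), -1) = Pow(Add(Mul(Mul(7, 1), Rational(39, 8)), -2615), -1) = Pow(Add(Mul(7, Rational(39, 8)), -2615), -1) = Pow(Add(Rational(273, 8), -2615), -1) = Pow(Rational(-20647, 8), -1) = Rational(-8, 20647)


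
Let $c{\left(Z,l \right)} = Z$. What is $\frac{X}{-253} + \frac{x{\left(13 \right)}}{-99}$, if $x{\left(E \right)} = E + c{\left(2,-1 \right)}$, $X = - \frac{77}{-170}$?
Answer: $- \frac{19781}{129030} \approx -0.15331$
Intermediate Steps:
$X = \frac{77}{170}$ ($X = \left(-77\right) \left(- \frac{1}{170}\right) = \frac{77}{170} \approx 0.45294$)
$x{\left(E \right)} = 2 + E$ ($x{\left(E \right)} = E + 2 = 2 + E$)
$\frac{X}{-253} + \frac{x{\left(13 \right)}}{-99} = \frac{77}{170 \left(-253\right)} + \frac{2 + 13}{-99} = \frac{77}{170} \left(- \frac{1}{253}\right) + 15 \left(- \frac{1}{99}\right) = - \frac{7}{3910} - \frac{5}{33} = - \frac{19781}{129030}$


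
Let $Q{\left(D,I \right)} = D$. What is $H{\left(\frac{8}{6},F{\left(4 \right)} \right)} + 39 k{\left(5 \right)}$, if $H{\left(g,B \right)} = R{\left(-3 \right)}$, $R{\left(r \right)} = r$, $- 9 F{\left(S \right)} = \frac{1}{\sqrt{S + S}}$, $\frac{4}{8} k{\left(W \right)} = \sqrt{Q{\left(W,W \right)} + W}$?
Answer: $-3 + 78 \sqrt{10} \approx 243.66$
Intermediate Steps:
$k{\left(W \right)} = 2 \sqrt{2} \sqrt{W}$ ($k{\left(W \right)} = 2 \sqrt{W + W} = 2 \sqrt{2 W} = 2 \sqrt{2} \sqrt{W}$)
$F{\left(S \right)} = - \frac{\sqrt{2}}{18 \sqrt{S}}$ ($F{\left(S \right)} = - \frac{1}{9 \sqrt{S + S}} = - \frac{1}{9 \sqrt{2 S}} = - \frac{1}{9 \sqrt{2} \sqrt{S}} = - \frac{\frac{1}{2} \sqrt{2} \frac{1}{\sqrt{S}}}{9} = - \frac{\sqrt{2}}{18 \sqrt{S}}$)
$H{\left(g,B \right)} = -3$
$H{\left(\frac{8}{6},F{\left(4 \right)} \right)} + 39 k{\left(5 \right)} = -3 + 39 \cdot 2 \sqrt{2} \sqrt{5} = -3 + 39 \cdot 2 \sqrt{10} = -3 + 78 \sqrt{10}$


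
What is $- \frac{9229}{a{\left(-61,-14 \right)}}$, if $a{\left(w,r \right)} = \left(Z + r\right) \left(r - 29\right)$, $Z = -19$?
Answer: $- \frac{839}{129} \approx -6.5039$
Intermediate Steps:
$a{\left(w,r \right)} = \left(-29 + r\right) \left(-19 + r\right)$ ($a{\left(w,r \right)} = \left(-19 + r\right) \left(r - 29\right) = \left(-19 + r\right) \left(-29 + r\right) = \left(-29 + r\right) \left(-19 + r\right)$)
$- \frac{9229}{a{\left(-61,-14 \right)}} = - \frac{9229}{551 + \left(-14\right)^{2} - -672} = - \frac{9229}{551 + 196 + 672} = - \frac{9229}{1419} = \left(-9229\right) \frac{1}{1419} = - \frac{839}{129}$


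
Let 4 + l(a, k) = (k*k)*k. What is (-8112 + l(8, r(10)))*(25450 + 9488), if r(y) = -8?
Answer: -301445064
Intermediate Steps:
l(a, k) = -4 + k**3 (l(a, k) = -4 + (k*k)*k = -4 + k**2*k = -4 + k**3)
(-8112 + l(8, r(10)))*(25450 + 9488) = (-8112 + (-4 + (-8)**3))*(25450 + 9488) = (-8112 + (-4 - 512))*34938 = (-8112 - 516)*34938 = -8628*34938 = -301445064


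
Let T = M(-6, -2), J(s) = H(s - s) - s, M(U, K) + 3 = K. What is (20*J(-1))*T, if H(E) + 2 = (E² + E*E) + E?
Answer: 100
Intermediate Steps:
M(U, K) = -3 + K
H(E) = -2 + E + 2*E² (H(E) = -2 + ((E² + E*E) + E) = -2 + ((E² + E²) + E) = -2 + (2*E² + E) = -2 + (E + 2*E²) = -2 + E + 2*E²)
J(s) = -2 - s (J(s) = (-2 + (s - s) + 2*(s - s)²) - s = (-2 + 0 + 2*0²) - s = (-2 + 0 + 2*0) - s = (-2 + 0 + 0) - s = -2 - s)
T = -5 (T = -3 - 2 = -5)
(20*J(-1))*T = (20*(-2 - 1*(-1)))*(-5) = (20*(-2 + 1))*(-5) = (20*(-1))*(-5) = -20*(-5) = 100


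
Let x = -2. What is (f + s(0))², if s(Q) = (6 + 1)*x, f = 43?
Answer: 841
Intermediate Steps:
s(Q) = -14 (s(Q) = (6 + 1)*(-2) = 7*(-2) = -14)
(f + s(0))² = (43 - 14)² = 29² = 841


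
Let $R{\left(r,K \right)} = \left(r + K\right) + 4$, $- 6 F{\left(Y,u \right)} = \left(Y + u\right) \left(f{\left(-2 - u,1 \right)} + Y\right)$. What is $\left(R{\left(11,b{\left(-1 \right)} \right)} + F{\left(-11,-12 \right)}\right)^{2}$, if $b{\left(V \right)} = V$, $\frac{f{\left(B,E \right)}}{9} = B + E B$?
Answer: $\frac{15768841}{36} \approx 4.3802 \cdot 10^{5}$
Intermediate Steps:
$f{\left(B,E \right)} = 9 B + 9 B E$ ($f{\left(B,E \right)} = 9 \left(B + E B\right) = 9 \left(B + B E\right) = 9 B + 9 B E$)
$F{\left(Y,u \right)} = - \frac{\left(Y + u\right) \left(-36 + Y - 18 u\right)}{6}$ ($F{\left(Y,u \right)} = - \frac{\left(Y + u\right) \left(9 \left(-2 - u\right) \left(1 + 1\right) + Y\right)}{6} = - \frac{\left(Y + u\right) \left(9 \left(-2 - u\right) 2 + Y\right)}{6} = - \frac{\left(Y + u\right) \left(\left(-36 - 18 u\right) + Y\right)}{6} = - \frac{\left(Y + u\right) \left(-36 + Y - 18 u\right)}{6}$)
$R{\left(r,K \right)} = 4 + K + r$ ($R{\left(r,K \right)} = \left(K + r\right) + 4 = 4 + K + r$)
$\left(R{\left(11,b{\left(-1 \right)} \right)} + F{\left(-11,-12 \right)}\right)^{2} = \left(\left(4 - 1 + 11\right) + \left(- \frac{\left(-11\right)^{2}}{6} + 3 \left(-11\right) \left(2 - 12\right) + 3 \left(-12\right) \left(2 - 12\right) - \left(- \frac{11}{6}\right) \left(-12\right)\right)\right)^{2} = \left(14 + \left(\left(- \frac{1}{6}\right) 121 + 3 \left(-11\right) \left(-10\right) + 3 \left(-12\right) \left(-10\right) - 22\right)\right)^{2} = \left(14 + \left(- \frac{121}{6} + 330 + 360 - 22\right)\right)^{2} = \left(14 + \frac{3887}{6}\right)^{2} = \left(\frac{3971}{6}\right)^{2} = \frac{15768841}{36}$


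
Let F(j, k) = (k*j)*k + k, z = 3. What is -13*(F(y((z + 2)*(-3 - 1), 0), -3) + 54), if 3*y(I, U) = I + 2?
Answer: 39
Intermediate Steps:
y(I, U) = ⅔ + I/3 (y(I, U) = (I + 2)/3 = (2 + I)/3 = ⅔ + I/3)
F(j, k) = k + j*k² (F(j, k) = (j*k)*k + k = j*k² + k = k + j*k²)
-13*(F(y((z + 2)*(-3 - 1), 0), -3) + 54) = -13*(-3*(1 + (⅔ + ((3 + 2)*(-3 - 1))/3)*(-3)) + 54) = -13*(-3*(1 + (⅔ + (5*(-4))/3)*(-3)) + 54) = -13*(-3*(1 + (⅔ + (⅓)*(-20))*(-3)) + 54) = -13*(-3*(1 + (⅔ - 20/3)*(-3)) + 54) = -13*(-3*(1 - 6*(-3)) + 54) = -13*(-3*(1 + 18) + 54) = -13*(-3*19 + 54) = -13*(-57 + 54) = -13*(-3) = 39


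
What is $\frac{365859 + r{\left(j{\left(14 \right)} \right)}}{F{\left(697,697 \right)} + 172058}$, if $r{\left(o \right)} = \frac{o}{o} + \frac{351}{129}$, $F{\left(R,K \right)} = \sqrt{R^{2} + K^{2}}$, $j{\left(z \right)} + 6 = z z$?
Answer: $\frac{1353416572813}{636464150539} - \frac{10965271609 \sqrt{2}}{1272928301078} \approx 2.1143$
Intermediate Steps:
$j{\left(z \right)} = -6 + z^{2}$ ($j{\left(z \right)} = -6 + z z = -6 + z^{2}$)
$F{\left(R,K \right)} = \sqrt{K^{2} + R^{2}}$
$r{\left(o \right)} = \frac{160}{43}$ ($r{\left(o \right)} = 1 + 351 \cdot \frac{1}{129} = 1 + \frac{117}{43} = \frac{160}{43}$)
$\frac{365859 + r{\left(j{\left(14 \right)} \right)}}{F{\left(697,697 \right)} + 172058} = \frac{365859 + \frac{160}{43}}{\sqrt{697^{2} + 697^{2}} + 172058} = \frac{15732097}{43 \left(\sqrt{485809 + 485809} + 172058\right)} = \frac{15732097}{43 \left(\sqrt{971618} + 172058\right)} = \frac{15732097}{43 \left(697 \sqrt{2} + 172058\right)} = \frac{15732097}{43 \left(172058 + 697 \sqrt{2}\right)}$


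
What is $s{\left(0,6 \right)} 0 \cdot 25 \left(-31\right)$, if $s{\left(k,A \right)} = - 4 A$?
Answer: $0$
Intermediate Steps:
$s{\left(0,6 \right)} 0 \cdot 25 \left(-31\right) = \left(-4\right) 6 \cdot 0 \cdot 25 \left(-31\right) = \left(-24\right) 0 \cdot 25 \left(-31\right) = 0 \cdot 25 \left(-31\right) = 0 \left(-31\right) = 0$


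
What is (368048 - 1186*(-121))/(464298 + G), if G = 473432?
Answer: 255777/468865 ≈ 0.54552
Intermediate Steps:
(368048 - 1186*(-121))/(464298 + G) = (368048 - 1186*(-121))/(464298 + 473432) = (368048 + 143506)/937730 = 511554*(1/937730) = 255777/468865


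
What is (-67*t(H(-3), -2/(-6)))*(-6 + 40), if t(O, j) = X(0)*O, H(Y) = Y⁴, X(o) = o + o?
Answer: 0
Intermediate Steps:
X(o) = 2*o
t(O, j) = 0 (t(O, j) = (2*0)*O = 0*O = 0)
(-67*t(H(-3), -2/(-6)))*(-6 + 40) = (-67*0)*(-6 + 40) = 0*34 = 0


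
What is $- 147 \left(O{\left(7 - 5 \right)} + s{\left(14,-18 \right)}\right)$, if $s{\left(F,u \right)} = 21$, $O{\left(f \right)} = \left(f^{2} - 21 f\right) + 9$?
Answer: $1176$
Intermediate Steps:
$O{\left(f \right)} = 9 + f^{2} - 21 f$
$- 147 \left(O{\left(7 - 5 \right)} + s{\left(14,-18 \right)}\right) = - 147 \left(\left(9 + \left(7 - 5\right)^{2} - 21 \left(7 - 5\right)\right) + 21\right) = - 147 \left(\left(9 + 2^{2} - 42\right) + 21\right) = - 147 \left(\left(9 + 4 - 42\right) + 21\right) = - 147 \left(-29 + 21\right) = \left(-147\right) \left(-8\right) = 1176$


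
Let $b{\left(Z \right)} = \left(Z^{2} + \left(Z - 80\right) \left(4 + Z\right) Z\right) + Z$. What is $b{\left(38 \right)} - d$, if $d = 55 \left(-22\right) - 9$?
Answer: $-64331$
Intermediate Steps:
$b{\left(Z \right)} = Z + Z^{2} + Z \left(-80 + Z\right) \left(4 + Z\right)$ ($b{\left(Z \right)} = \left(Z^{2} + \left(-80 + Z\right) \left(4 + Z\right) Z\right) + Z = \left(Z^{2} + Z \left(-80 + Z\right) \left(4 + Z\right)\right) + Z = Z + Z^{2} + Z \left(-80 + Z\right) \left(4 + Z\right)$)
$d = -1219$ ($d = -1210 - 9 = -1219$)
$b{\left(38 \right)} - d = 38 \left(-319 + 38^{2} - 2850\right) - -1219 = 38 \left(-319 + 1444 - 2850\right) + 1219 = 38 \left(-1725\right) + 1219 = -65550 + 1219 = -64331$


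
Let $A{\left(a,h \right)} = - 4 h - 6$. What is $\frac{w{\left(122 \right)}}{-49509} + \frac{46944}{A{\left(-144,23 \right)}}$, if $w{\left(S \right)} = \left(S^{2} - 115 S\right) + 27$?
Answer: $- \frac{1162118417}{2425941} \approx -479.04$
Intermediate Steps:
$A{\left(a,h \right)} = -6 - 4 h$
$w{\left(S \right)} = 27 + S^{2} - 115 S$
$\frac{w{\left(122 \right)}}{-49509} + \frac{46944}{A{\left(-144,23 \right)}} = \frac{27 + 122^{2} - 14030}{-49509} + \frac{46944}{-6 - 92} = \left(27 + 14884 - 14030\right) \left(- \frac{1}{49509}\right) + \frac{46944}{-6 - 92} = 881 \left(- \frac{1}{49509}\right) + \frac{46944}{-98} = - \frac{881}{49509} + 46944 \left(- \frac{1}{98}\right) = - \frac{881}{49509} - \frac{23472}{49} = - \frac{1162118417}{2425941}$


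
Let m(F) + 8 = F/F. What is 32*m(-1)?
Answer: -224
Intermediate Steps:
m(F) = -7 (m(F) = -8 + F/F = -8 + 1 = -7)
32*m(-1) = 32*(-7) = -224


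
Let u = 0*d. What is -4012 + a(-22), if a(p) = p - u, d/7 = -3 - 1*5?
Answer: -4034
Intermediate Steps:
d = -56 (d = 7*(-3 - 1*5) = 7*(-3 - 5) = 7*(-8) = -56)
u = 0 (u = 0*(-56) = 0)
a(p) = p (a(p) = p - 1*0 = p + 0 = p)
-4012 + a(-22) = -4012 - 22 = -4034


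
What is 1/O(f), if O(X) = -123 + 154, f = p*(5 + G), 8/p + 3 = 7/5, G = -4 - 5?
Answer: 1/31 ≈ 0.032258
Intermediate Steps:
G = -9
p = -5 (p = 8/(-3 + 7/5) = 8/(-8/5) = 8*(-5/8) = -5)
f = 20 (f = -5*(5 - 9) = -5*(-4) = 20)
O(X) = 31
1/O(f) = 1/31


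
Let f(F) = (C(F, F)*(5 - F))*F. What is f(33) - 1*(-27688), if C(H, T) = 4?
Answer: 23992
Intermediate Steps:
f(F) = F*(20 - 4*F) (f(F) = (4*(5 - F))*F = (20 - 4*F)*F = F*(20 - 4*F))
f(33) - 1*(-27688) = 4*33*(5 - 1*33) - 1*(-27688) = 4*33*(5 - 33) + 27688 = 4*33*(-28) + 27688 = -3696 + 27688 = 23992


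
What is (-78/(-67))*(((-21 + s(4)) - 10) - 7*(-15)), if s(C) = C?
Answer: 6084/67 ≈ 90.806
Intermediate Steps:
(-78/(-67))*(((-21 + s(4)) - 10) - 7*(-15)) = (-78/(-67))*(((-21 + 4) - 10) - 7*(-15)) = (-78*(-1/67))*((-17 - 10) + 105) = 78*(-27 + 105)/67 = (78/67)*78 = 6084/67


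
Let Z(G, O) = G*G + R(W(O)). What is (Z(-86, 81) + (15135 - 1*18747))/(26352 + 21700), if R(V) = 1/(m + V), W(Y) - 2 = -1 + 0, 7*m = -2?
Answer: 18927/240260 ≈ 0.078777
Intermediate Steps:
m = -2/7 (m = (⅐)*(-2) = -2/7 ≈ -0.28571)
W(Y) = 1 (W(Y) = 2 + (-1 + 0) = 2 - 1 = 1)
R(V) = 1/(-2/7 + V)
Z(G, O) = 7/5 + G² (Z(G, O) = G*G + 7/(-2 + 7*1) = G² + 7/(-2 + 7) = G² + 7/5 = 7/5 + G²)
(Z(-86, 81) + (15135 - 1*18747))/(26352 + 21700) = ((7/5 + (-86)²) + (15135 - 1*18747))/(26352 + 21700) = ((7/5 + 7396) + (15135 - 18747))/48052 = (36987/5 - 3612)*(1/48052) = (18927/5)*(1/48052) = 18927/240260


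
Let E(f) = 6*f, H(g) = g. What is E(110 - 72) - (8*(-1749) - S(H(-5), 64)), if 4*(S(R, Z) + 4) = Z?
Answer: 14232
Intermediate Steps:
S(R, Z) = -4 + Z/4
E(110 - 72) - (8*(-1749) - S(H(-5), 64)) = 6*(110 - 72) - (8*(-1749) - (-4 + (¼)*64)) = 6*38 - (-13992 - (-4 + 16)) = 228 - (-13992 - 1*12) = 228 - (-13992 - 12) = 228 - 1*(-14004) = 228 + 14004 = 14232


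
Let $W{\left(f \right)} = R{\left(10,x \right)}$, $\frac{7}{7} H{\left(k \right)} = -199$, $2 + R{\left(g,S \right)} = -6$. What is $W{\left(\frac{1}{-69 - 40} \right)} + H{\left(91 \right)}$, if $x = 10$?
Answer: $-207$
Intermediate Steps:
$R{\left(g,S \right)} = -8$ ($R{\left(g,S \right)} = -2 - 6 = -8$)
$H{\left(k \right)} = -199$
$W{\left(f \right)} = -8$
$W{\left(\frac{1}{-69 - 40} \right)} + H{\left(91 \right)} = -8 - 199 = -207$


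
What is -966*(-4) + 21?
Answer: 3885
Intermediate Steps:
-966*(-4) + 21 = -69*(-56) + 21 = 3864 + 21 = 3885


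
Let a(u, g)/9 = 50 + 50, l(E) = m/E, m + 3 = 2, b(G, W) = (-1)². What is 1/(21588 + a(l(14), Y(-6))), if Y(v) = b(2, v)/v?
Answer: 1/22488 ≈ 4.4468e-5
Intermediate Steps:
b(G, W) = 1
m = -1 (m = -3 + 2 = -1)
Y(v) = 1/v
l(E) = -1/E
a(u, g) = 900 (a(u, g) = 9*(50 + 50) = 9*100 = 900)
1/(21588 + a(l(14), Y(-6))) = 1/(21588 + 900) = 1/22488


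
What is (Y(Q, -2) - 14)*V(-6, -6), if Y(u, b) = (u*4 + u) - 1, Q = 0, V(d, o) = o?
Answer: 90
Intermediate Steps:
Y(u, b) = -1 + 5*u (Y(u, b) = (4*u + u) - 1 = 5*u - 1 = -1 + 5*u)
(Y(Q, -2) - 14)*V(-6, -6) = ((-1 + 5*0) - 14)*(-6) = ((-1 + 0) - 14)*(-6) = (-1 - 14)*(-6) = -15*(-6) = 90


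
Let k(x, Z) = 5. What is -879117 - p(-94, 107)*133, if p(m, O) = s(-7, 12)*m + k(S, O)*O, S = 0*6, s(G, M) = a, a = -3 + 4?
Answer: -937770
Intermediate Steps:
a = 1
s(G, M) = 1
S = 0
p(m, O) = m + 5*O (p(m, O) = 1*m + 5*O = m + 5*O)
-879117 - p(-94, 107)*133 = -879117 - (-94 + 5*107)*133 = -879117 - (-94 + 535)*133 = -879117 - 441*133 = -879117 - 1*58653 = -879117 - 58653 = -937770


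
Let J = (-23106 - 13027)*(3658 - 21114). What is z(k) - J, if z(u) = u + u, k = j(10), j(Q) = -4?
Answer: -630737656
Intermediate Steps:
J = 630737648 (J = -36133*(-17456) = 630737648)
k = -4
z(u) = 2*u
z(k) - J = 2*(-4) - 1*630737648 = -8 - 630737648 = -630737656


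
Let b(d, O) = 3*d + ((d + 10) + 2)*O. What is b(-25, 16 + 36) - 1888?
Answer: -2639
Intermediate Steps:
b(d, O) = 3*d + O*(12 + d) (b(d, O) = 3*d + ((10 + d) + 2)*O = 3*d + (12 + d)*O = 3*d + O*(12 + d))
b(-25, 16 + 36) - 1888 = (3*(-25) + 12*(16 + 36) + (16 + 36)*(-25)) - 1888 = (-75 + 12*52 + 52*(-25)) - 1888 = (-75 + 624 - 1300) - 1888 = -751 - 1888 = -2639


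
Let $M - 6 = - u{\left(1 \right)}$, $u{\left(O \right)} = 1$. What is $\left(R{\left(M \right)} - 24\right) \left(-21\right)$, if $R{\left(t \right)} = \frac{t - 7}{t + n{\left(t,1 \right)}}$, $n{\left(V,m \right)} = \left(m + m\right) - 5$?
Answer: $525$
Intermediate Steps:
$M = 5$ ($M = 6 - 1 = 5$)
$n{\left(V,m \right)} = -5 + 2 m$ ($n{\left(V,m \right)} = 2 m - 5 = -5 + 2 m$)
$R{\left(t \right)} = \frac{-7 + t}{-3 + t}$ ($R{\left(t \right)} = \frac{t - 7}{t + \left(-5 + 2 \cdot 1\right)} = \frac{-7 + t}{t + \left(-5 + 2\right)} = \frac{-7 + t}{t - 3} = \frac{-7 + t}{-3 + t}$)
$\left(R{\left(M \right)} - 24\right) \left(-21\right) = \left(\frac{-7 + 5}{-3 + 5} - 24\right) \left(-21\right) = \left(\frac{1}{2} \left(-2\right) - 24\right) \left(-21\right) = \left(-1 - 24\right) \left(-21\right) = \left(-25\right) \left(-21\right) = 525$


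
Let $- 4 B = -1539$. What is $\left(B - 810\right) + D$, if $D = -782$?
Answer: $- \frac{4829}{4} \approx -1207.3$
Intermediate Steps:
$B = \frac{1539}{4}$ ($B = \left(- \frac{1}{4}\right) \left(-1539\right) = \frac{1539}{4} \approx 384.75$)
$\left(B - 810\right) + D = \left(\frac{1539}{4} - 810\right) - 782 = - \frac{1701}{4} - 782 = - \frac{4829}{4}$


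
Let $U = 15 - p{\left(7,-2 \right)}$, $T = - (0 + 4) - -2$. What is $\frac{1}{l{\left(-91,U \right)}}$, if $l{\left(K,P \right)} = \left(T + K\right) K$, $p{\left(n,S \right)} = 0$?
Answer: $\frac{1}{8463} \approx 0.00011816$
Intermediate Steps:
$T = -2$ ($T = \left(-1\right) 4 + 2 = -4 + 2 = -2$)
$U = 15$ ($U = 15 - 0 = 15 + 0 = 15$)
$l{\left(K,P \right)} = K \left(-2 + K\right)$ ($l{\left(K,P \right)} = \left(-2 + K\right) K = K \left(-2 + K\right)$)
$\frac{1}{l{\left(-91,U \right)}} = \frac{1}{\left(-91\right) \left(-2 - 91\right)} = \frac{1}{\left(-91\right) \left(-93\right)} = \frac{1}{8463}$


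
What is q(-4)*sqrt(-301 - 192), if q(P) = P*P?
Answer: 16*I*sqrt(493) ≈ 355.26*I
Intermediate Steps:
q(P) = P**2
q(-4)*sqrt(-301 - 192) = (-4)**2*sqrt(-301 - 192) = 16*sqrt(-493) = 16*(I*sqrt(493)) = 16*I*sqrt(493)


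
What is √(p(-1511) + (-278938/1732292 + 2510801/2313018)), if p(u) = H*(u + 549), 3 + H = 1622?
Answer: I*√43410961399926098889024095410/166950940719 ≈ 1248.0*I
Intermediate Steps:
H = 1619 (H = -3 + 1622 = 1619)
p(u) = 888831 + 1619*u (p(u) = 1619*(u + 549) = 1619*(549 + u) = 888831 + 1619*u)
√(p(-1511) + (-278938/1732292 + 2510801/2313018)) = √((888831 + 1619*(-1511)) + (-278938/1732292 + 2510801/2313018)) = √((888831 - 2446309) + (-278938*1/1732292 + 2510801*(1/2313018))) = √(-1557478 + (-139469/866146 + 2510801/2313018)) = √(-1557478 + 463031483876/500852822157) = √(-780066788715956170/500852822157) = I*√43410961399926098889024095410/166950940719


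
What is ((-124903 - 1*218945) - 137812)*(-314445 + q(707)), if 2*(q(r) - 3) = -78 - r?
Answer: 151643185270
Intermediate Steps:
q(r) = -36 - r/2 (q(r) = 3 + (-78 - r)/2 = 3 + (-39 - r/2) = -36 - r/2)
((-124903 - 1*218945) - 137812)*(-314445 + q(707)) = ((-124903 - 1*218945) - 137812)*(-314445 + (-36 - ½*707)) = ((-124903 - 218945) - 137812)*(-314445 + (-36 - 707/2)) = (-343848 - 137812)*(-314445 - 779/2) = -481660*(-629669/2) = 151643185270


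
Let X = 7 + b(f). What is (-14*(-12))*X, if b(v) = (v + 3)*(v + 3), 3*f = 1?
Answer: 9128/3 ≈ 3042.7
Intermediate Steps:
f = ⅓ (f = (⅓)*1 = ⅓ ≈ 0.33333)
b(v) = (3 + v)² (b(v) = (3 + v)*(3 + v) = (3 + v)²)
X = 163/9 (X = 7 + (3 + ⅓)² = 7 + (10/3)² = 7 + 100/9 = 163/9 ≈ 18.111)
(-14*(-12))*X = -14*(-12)*(163/9) = 168*(163/9) = 9128/3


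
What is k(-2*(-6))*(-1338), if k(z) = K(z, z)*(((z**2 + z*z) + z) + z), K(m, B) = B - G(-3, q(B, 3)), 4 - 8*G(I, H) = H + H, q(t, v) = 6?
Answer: -5426928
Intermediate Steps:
G(I, H) = 1/2 - H/4 (G(I, H) = 1/2 - (H + H)/8 = 1/2 - H/4)
K(m, B) = 1 + B (K(m, B) = B - (1/2 - 1/4*6) = B - (1/2 - 3/2) = B - 1*(-1) = B + 1 = 1 + B)
k(z) = (1 + z)*(2*z + 2*z**2) (k(z) = (1 + z)*(((z**2 + z*z) + z) + z) = (1 + z)*(((z**2 + z**2) + z) + z) = (1 + z)*((2*z**2 + z) + z) = (1 + z)*((z + 2*z**2) + z) = (1 + z)*(2*z + 2*z**2))
k(-2*(-6))*(-1338) = (2*(-2*(-6))*(1 - 2*(-6))**2)*(-1338) = (2*12*(1 + 12)**2)*(-1338) = (2*12*13**2)*(-1338) = (2*12*169)*(-1338) = 4056*(-1338) = -5426928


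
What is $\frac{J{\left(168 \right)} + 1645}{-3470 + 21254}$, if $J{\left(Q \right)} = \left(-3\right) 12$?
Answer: $\frac{1609}{17784} \approx 0.090475$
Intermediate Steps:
$J{\left(Q \right)} = -36$
$\frac{J{\left(168 \right)} + 1645}{-3470 + 21254} = \frac{-36 + 1645}{-3470 + 21254} = \frac{1609}{17784}$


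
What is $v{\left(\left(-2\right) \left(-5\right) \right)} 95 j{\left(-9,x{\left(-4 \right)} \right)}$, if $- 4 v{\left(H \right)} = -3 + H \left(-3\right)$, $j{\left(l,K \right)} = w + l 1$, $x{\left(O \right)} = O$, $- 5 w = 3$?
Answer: $-7524$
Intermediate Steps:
$w = - \frac{3}{5}$ ($w = \left(- \frac{1}{5}\right) 3 = - \frac{3}{5} \approx -0.6$)
$j{\left(l,K \right)} = - \frac{3}{5} + l$ ($j{\left(l,K \right)} = - \frac{3}{5} + l 1 = - \frac{3}{5} + l$)
$v{\left(H \right)} = \frac{3}{4} + \frac{3 H}{4}$ ($v{\left(H \right)} = - \frac{-3 + H \left(-3\right)}{4} = - \frac{-3 - 3 H}{4} = \frac{3}{4} + \frac{3 H}{4}$)
$v{\left(\left(-2\right) \left(-5\right) \right)} 95 j{\left(-9,x{\left(-4 \right)} \right)} = \left(\frac{3}{4} + \frac{3 \left(\left(-2\right) \left(-5\right)\right)}{4}\right) 95 \left(- \frac{3}{5} - 9\right) = \left(\frac{3}{4} + \frac{3}{4} \cdot 10\right) 95 \left(- \frac{48}{5}\right) = \left(\frac{3}{4} + \frac{15}{2}\right) 95 \left(- \frac{48}{5}\right) = \frac{33}{4} \cdot 95 \left(- \frac{48}{5}\right) = \frac{3135}{4} \left(- \frac{48}{5}\right) = -7524$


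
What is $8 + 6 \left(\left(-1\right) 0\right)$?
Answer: $8$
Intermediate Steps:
$8 + 6 \left(\left(-1\right) 0\right) = 8 + 6 \cdot 0 = 8 + 0 = 8$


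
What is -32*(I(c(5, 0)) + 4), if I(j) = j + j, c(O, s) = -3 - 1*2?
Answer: 192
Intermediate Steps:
c(O, s) = -5 (c(O, s) = -3 - 2 = -5)
I(j) = 2*j
-32*(I(c(5, 0)) + 4) = -32*(2*(-5) + 4) = -32*(-10 + 4) = -32*(-6) = 192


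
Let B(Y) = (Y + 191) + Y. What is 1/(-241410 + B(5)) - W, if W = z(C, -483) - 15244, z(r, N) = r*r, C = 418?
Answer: -38468011321/241209 ≈ -1.5948e+5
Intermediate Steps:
B(Y) = 191 + 2*Y (B(Y) = (191 + Y) + Y = 191 + 2*Y)
z(r, N) = r**2
W = 159480 (W = 418**2 - 15244 = 174724 - 15244 = 159480)
1/(-241410 + B(5)) - W = 1/(-241410 + (191 + 2*5)) - 1*159480 = 1/(-241410 + (191 + 10)) - 159480 = 1/(-241410 + 201) - 159480 = 1/(-241209) - 159480 = -1/241209 - 159480 = -38468011321/241209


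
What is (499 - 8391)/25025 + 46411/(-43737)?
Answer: -1506607679/1094518425 ≈ -1.3765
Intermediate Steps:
(499 - 8391)/25025 + 46411/(-43737) = -7892*1/25025 + 46411*(-1/43737) = -7892/25025 - 46411/43737 = -1506607679/1094518425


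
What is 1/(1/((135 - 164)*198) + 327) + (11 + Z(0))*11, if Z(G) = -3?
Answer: 165237446/1877633 ≈ 88.003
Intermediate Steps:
1/(1/((135 - 164)*198) + 327) + (11 + Z(0))*11 = 1/(1/((135 - 164)*198) + 327) + (11 - 3)*11 = 1/((1/198)/(-29) + 327) + 8*11 = 1/(-1/29*1/198 + 327) + 88 = 1/(-1/5742 + 327) + 88 = 1/(1877633/5742) + 88 = 5742/1877633 + 88 = 165237446/1877633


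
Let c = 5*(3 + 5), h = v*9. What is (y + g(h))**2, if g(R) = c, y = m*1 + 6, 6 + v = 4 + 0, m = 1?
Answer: 2209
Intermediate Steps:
v = -2 (v = -6 + (4 + 0) = -6 + 4 = -2)
h = -18 (h = -2*9 = -18)
y = 7 (y = 1*1 + 6 = 1 + 6 = 7)
c = 40 (c = 5*8 = 40)
g(R) = 40
(y + g(h))**2 = (7 + 40)**2 = 47**2 = 2209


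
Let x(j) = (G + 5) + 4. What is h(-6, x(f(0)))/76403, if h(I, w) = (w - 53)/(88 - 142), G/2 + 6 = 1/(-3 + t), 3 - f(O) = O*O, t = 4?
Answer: 1/76403 ≈ 1.3088e-5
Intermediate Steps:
f(O) = 3 - O² (f(O) = 3 - O*O = 3 - O²)
G = -10 (G = -12 + 2/(-3 + 4) = -12 + 2/1 = -12 + 2*1 = -12 + 2 = -10)
x(j) = -1 (x(j) = (-10 + 5) + 4 = -5 + 4 = -1)
h(I, w) = 53/54 - w/54 (h(I, w) = (-53 + w)/(-54) = (-53 + w)*(-1/54) = 53/54 - w/54)
h(-6, x(f(0)))/76403 = (53/54 - 1/54*(-1))/76403 = (53/54 + 1/54)*(1/76403) = 1*(1/76403) = 1/76403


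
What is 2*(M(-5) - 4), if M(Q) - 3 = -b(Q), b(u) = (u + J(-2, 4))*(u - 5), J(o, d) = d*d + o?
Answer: 178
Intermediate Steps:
J(o, d) = o + d² (J(o, d) = d² + o = o + d²)
b(u) = (-5 + u)*(14 + u) (b(u) = (u + (-2 + 4²))*(u - 5) = (u + (-2 + 16))*(-5 + u) = (u + 14)*(-5 + u) = (14 + u)*(-5 + u) = (-5 + u)*(14 + u))
M(Q) = 73 - Q² - 9*Q (M(Q) = 3 - (-70 + Q² + 9*Q) = 3 + (70 - Q² - 9*Q) = 73 - Q² - 9*Q)
2*(M(-5) - 4) = 2*((73 - 1*(-5)² - 9*(-5)) - 4) = 2*((73 - 1*25 + 45) - 4) = 2*((73 - 25 + 45) - 4) = 2*(93 - 4) = 2*89 = 178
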